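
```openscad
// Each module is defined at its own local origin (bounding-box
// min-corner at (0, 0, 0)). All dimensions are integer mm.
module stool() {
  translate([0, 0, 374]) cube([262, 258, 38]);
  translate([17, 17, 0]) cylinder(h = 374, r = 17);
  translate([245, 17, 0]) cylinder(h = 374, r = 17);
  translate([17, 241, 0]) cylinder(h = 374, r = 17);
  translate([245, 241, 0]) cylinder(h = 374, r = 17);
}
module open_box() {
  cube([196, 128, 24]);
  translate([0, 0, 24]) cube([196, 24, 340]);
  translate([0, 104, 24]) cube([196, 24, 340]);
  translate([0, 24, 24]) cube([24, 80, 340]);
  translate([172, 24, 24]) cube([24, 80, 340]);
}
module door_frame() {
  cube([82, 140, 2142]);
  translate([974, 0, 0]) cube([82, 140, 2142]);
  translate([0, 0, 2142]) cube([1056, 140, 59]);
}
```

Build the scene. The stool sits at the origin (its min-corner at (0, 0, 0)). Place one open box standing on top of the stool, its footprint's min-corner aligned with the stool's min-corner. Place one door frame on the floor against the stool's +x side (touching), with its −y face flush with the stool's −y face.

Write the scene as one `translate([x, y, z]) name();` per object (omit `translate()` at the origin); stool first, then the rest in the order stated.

stool();
translate([0, 0, 412]) open_box();
translate([262, 0, 0]) door_frame();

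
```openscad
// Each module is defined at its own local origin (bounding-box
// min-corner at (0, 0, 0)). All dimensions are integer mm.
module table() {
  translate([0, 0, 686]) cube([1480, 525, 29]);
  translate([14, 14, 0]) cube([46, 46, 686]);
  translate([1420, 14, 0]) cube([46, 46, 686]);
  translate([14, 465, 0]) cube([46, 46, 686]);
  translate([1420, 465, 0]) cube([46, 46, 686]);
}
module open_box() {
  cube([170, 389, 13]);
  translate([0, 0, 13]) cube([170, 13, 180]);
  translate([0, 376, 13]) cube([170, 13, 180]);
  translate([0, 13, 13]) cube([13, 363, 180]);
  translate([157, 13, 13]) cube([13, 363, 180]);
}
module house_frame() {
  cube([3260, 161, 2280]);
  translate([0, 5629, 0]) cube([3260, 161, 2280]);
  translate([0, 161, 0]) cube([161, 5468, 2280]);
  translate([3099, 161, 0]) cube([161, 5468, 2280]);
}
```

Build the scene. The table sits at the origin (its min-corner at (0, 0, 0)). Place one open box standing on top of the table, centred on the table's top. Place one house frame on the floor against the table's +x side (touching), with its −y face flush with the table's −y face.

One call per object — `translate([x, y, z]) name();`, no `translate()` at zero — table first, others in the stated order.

table();
translate([655, 68, 715]) open_box();
translate([1480, 0, 0]) house_frame();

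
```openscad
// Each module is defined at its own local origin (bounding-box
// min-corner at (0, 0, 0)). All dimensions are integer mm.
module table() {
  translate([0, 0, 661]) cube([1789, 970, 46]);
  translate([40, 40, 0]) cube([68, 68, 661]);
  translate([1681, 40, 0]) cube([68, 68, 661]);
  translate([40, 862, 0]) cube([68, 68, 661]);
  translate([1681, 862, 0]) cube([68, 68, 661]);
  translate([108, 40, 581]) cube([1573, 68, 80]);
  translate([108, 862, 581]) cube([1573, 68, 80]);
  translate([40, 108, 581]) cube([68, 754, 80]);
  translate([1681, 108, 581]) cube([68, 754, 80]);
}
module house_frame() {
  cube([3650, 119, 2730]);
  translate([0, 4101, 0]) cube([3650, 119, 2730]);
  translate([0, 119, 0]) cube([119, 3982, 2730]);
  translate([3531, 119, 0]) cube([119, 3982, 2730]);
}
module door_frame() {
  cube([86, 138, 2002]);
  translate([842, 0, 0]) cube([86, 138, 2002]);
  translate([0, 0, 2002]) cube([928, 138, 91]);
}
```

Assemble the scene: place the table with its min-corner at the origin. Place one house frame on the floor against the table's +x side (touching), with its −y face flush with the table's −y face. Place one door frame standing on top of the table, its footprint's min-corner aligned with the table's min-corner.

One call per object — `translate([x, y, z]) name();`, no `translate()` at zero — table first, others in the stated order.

table();
translate([1789, 0, 0]) house_frame();
translate([0, 0, 707]) door_frame();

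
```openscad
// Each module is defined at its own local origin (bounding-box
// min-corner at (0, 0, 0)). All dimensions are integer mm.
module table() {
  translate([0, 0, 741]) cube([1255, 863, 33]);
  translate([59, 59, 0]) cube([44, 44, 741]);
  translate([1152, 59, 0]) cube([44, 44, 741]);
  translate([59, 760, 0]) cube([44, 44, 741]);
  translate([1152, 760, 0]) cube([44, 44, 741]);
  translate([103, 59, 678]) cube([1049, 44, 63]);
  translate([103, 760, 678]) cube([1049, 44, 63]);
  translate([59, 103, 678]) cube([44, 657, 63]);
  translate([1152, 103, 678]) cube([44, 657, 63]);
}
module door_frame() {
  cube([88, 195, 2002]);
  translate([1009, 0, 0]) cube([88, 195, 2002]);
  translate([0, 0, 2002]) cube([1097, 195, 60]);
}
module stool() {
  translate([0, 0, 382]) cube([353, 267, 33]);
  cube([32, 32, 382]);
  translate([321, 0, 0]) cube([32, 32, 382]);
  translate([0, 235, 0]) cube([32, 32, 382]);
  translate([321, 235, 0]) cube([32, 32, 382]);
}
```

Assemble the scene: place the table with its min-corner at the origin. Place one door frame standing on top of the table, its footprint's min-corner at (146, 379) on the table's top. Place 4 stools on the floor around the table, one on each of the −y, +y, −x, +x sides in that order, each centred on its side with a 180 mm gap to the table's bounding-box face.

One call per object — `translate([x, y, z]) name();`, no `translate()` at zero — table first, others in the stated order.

table();
translate([146, 379, 774]) door_frame();
translate([451, -447, 0]) stool();
translate([451, 1043, 0]) stool();
translate([-533, 298, 0]) stool();
translate([1435, 298, 0]) stool();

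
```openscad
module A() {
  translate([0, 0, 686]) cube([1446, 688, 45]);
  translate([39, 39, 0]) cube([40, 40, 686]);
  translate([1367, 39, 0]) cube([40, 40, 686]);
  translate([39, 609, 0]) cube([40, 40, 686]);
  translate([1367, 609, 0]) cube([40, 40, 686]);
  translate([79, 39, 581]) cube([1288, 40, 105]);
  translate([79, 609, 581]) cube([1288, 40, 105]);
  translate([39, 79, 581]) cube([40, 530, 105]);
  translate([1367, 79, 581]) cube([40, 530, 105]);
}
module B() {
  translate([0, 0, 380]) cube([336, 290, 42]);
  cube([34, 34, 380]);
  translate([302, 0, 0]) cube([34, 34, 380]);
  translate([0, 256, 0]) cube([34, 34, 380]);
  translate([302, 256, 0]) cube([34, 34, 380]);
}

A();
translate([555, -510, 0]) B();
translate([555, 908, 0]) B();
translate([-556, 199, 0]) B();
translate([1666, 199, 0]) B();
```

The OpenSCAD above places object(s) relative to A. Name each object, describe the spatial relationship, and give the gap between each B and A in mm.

A is a table. B is a stool. Four stools sit around the table at the −y, +y, −x, +x sides. The gap between each stool and the table is 220 mm.

Each stool's nearest face is 220 mm from the table's bounding box.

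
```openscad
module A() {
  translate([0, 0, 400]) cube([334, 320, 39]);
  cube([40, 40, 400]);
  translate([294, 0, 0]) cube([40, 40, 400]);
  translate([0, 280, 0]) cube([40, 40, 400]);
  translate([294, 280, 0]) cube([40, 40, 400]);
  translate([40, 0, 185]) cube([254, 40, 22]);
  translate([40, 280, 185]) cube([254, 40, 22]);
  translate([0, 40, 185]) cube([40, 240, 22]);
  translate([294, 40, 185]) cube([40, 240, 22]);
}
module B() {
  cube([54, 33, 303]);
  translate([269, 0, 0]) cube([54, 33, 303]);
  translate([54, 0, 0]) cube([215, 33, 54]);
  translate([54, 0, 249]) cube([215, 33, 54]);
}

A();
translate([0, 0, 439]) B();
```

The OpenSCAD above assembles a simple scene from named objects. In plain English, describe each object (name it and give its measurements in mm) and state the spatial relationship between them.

A is a four-legged stool. The seat is a 334×320×39 mm slab whose top surface is at z = 439 mm; four square legs, each 40×40 mm in cross-section, run from the floor (z = 0) to the underside of the seat, each flush with a corner of the seat. Four stretchers, 40 mm wide and 22 mm tall, connect adjacent legs with their undersides at z = 185 mm, each running between the inner faces of the legs it joins and aligned with the legs' outer faces on the other axis.

B is a rectangular picture frame lying in the x–z plane (depth along y). The opening is 215 mm wide (x) by 195 mm tall (z), surrounded by a border 54 mm wide on all four sides. The frame is 33 mm deep and is made of two full-height vertical stiles with two horizontal rails fitted between them.

The picture frame is on top of the stool.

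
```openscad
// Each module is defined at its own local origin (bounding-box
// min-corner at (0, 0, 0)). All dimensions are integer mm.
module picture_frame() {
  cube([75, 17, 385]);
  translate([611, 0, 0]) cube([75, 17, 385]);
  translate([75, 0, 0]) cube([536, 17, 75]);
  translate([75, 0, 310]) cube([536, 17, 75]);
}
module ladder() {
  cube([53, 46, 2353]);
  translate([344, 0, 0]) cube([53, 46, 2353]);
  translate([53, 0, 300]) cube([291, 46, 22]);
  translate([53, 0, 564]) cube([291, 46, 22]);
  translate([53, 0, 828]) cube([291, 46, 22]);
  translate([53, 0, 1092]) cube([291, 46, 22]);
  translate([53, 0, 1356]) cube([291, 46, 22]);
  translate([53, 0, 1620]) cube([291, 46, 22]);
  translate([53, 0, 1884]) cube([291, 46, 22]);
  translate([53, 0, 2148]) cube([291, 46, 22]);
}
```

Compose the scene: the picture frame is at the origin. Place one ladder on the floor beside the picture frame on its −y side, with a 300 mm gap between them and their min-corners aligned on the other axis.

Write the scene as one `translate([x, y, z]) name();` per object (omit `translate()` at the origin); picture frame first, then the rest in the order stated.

picture_frame();
translate([0, -346, 0]) ladder();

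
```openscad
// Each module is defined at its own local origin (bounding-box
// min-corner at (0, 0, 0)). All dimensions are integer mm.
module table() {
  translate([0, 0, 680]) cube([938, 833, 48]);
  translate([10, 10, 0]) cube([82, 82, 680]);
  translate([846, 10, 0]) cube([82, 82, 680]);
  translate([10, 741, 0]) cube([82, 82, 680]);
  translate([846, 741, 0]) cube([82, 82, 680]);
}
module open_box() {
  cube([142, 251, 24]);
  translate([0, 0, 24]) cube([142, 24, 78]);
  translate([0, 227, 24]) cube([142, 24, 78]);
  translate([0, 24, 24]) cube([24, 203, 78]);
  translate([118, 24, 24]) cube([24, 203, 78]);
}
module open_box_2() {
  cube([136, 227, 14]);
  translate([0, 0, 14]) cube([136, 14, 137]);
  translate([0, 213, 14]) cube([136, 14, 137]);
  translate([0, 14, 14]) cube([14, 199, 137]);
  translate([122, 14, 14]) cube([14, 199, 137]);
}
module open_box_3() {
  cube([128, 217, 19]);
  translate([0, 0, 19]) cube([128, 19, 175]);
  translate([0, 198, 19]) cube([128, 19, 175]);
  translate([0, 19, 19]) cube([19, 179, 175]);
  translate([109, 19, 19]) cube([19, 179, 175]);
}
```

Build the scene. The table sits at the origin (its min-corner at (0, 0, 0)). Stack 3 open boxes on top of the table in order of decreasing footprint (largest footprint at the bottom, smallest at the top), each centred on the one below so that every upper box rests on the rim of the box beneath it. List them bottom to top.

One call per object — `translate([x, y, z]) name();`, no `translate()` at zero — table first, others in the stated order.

table();
translate([398, 291, 728]) open_box();
translate([401, 303, 830]) open_box_2();
translate([405, 308, 981]) open_box_3();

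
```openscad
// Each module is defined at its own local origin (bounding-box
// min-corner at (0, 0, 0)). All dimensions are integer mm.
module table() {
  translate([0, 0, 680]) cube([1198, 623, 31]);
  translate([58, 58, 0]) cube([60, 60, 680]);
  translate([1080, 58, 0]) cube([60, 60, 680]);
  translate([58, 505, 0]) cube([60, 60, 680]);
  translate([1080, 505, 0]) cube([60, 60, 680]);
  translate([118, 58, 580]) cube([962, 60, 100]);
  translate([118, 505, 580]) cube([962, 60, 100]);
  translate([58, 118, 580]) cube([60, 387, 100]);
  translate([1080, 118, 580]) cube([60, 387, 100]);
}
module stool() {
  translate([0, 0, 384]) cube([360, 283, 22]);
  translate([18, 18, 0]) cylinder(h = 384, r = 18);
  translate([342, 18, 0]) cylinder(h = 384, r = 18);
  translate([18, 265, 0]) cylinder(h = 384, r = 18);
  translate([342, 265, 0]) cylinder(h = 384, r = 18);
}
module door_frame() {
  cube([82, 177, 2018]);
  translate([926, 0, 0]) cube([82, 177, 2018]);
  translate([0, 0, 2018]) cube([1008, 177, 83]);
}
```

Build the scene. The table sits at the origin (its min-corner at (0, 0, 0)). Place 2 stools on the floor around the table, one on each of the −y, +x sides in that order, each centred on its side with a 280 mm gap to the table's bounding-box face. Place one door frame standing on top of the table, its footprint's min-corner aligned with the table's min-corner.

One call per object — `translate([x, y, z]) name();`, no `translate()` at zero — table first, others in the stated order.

table();
translate([419, -563, 0]) stool();
translate([1478, 170, 0]) stool();
translate([0, 0, 711]) door_frame();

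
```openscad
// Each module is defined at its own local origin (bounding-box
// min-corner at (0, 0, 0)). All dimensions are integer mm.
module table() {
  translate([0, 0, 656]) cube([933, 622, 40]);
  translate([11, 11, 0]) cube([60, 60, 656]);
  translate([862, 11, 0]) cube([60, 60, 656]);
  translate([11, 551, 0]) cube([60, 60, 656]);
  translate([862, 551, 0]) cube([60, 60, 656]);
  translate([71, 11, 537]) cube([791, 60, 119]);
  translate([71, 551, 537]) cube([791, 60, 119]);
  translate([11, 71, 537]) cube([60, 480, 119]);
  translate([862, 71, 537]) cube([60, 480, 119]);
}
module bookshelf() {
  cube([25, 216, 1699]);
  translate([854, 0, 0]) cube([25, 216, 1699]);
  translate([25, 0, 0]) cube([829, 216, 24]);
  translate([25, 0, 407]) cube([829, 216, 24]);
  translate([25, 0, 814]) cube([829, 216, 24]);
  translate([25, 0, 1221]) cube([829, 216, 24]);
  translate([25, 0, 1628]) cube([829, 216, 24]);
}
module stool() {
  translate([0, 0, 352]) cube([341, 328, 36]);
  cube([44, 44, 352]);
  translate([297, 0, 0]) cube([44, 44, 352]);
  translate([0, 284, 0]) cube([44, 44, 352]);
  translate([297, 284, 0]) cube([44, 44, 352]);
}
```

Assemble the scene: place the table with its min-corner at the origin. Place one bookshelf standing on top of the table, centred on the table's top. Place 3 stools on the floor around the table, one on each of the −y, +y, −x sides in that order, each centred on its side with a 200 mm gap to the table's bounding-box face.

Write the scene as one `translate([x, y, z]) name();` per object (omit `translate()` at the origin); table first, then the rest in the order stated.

table();
translate([27, 203, 696]) bookshelf();
translate([296, -528, 0]) stool();
translate([296, 822, 0]) stool();
translate([-541, 147, 0]) stool();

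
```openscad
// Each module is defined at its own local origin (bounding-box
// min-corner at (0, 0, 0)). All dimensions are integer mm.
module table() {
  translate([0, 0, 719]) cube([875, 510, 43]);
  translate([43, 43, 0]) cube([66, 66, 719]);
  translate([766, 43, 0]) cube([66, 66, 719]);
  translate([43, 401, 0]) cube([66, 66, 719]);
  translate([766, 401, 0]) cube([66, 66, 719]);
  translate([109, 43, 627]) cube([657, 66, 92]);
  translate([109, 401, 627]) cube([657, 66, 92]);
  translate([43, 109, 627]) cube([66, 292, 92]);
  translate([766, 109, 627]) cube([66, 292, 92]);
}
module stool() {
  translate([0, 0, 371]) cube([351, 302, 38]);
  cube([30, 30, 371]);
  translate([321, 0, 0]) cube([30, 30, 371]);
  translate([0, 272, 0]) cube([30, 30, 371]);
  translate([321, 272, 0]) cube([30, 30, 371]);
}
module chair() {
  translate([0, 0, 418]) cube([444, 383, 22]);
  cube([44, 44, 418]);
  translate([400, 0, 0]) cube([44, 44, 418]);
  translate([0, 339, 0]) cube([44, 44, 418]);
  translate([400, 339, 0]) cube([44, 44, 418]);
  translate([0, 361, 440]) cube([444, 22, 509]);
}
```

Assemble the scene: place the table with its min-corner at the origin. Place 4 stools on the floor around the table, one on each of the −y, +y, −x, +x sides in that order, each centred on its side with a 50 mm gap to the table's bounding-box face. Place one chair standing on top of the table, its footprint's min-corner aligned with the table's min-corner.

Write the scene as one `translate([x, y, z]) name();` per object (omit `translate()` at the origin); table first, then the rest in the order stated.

table();
translate([262, -352, 0]) stool();
translate([262, 560, 0]) stool();
translate([-401, 104, 0]) stool();
translate([925, 104, 0]) stool();
translate([0, 0, 762]) chair();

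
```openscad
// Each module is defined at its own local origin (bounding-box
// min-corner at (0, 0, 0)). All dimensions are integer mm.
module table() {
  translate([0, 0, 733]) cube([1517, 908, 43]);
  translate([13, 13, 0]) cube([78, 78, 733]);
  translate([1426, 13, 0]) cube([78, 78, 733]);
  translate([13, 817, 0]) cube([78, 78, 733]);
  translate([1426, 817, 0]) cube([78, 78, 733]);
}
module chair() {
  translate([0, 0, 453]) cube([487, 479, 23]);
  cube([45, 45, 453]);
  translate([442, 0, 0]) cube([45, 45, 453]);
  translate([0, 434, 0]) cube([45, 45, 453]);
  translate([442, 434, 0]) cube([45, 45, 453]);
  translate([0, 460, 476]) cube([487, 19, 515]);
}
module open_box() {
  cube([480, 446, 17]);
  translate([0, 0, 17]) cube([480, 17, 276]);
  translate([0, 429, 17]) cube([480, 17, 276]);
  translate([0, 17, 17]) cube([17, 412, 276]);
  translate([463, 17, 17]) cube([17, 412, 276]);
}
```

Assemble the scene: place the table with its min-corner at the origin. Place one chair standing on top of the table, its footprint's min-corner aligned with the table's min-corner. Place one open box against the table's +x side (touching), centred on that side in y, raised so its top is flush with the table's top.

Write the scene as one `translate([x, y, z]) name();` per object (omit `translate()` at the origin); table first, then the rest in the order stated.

table();
translate([0, 0, 776]) chair();
translate([1517, 231, 483]) open_box();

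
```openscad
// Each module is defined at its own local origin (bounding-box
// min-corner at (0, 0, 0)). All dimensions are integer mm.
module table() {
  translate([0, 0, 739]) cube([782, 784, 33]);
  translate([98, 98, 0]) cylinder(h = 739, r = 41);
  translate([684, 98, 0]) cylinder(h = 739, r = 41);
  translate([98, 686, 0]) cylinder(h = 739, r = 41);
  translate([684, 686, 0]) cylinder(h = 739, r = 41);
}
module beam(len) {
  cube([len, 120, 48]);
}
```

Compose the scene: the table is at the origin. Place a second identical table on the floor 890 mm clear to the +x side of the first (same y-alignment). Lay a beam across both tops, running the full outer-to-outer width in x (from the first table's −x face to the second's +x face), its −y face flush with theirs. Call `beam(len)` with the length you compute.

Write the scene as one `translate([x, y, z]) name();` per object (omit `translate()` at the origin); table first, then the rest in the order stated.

table();
translate([1672, 0, 0]) table();
translate([0, 0, 772]) beam(2454);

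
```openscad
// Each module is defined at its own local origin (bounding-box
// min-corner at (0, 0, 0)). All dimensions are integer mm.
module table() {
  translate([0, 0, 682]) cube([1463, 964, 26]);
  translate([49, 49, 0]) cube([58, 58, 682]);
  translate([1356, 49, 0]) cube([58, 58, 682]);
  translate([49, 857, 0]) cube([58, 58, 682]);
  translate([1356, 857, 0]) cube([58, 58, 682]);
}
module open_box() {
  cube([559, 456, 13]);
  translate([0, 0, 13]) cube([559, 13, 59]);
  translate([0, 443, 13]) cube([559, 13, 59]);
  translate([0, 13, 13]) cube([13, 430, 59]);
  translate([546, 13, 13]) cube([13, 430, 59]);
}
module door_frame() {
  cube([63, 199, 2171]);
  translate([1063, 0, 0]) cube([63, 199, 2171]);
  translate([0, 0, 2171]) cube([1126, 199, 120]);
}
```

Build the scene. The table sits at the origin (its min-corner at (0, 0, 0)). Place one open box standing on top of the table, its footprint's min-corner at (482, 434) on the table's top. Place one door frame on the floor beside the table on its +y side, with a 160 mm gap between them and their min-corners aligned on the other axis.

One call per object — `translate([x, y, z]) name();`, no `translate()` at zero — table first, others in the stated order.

table();
translate([482, 434, 708]) open_box();
translate([0, 1124, 0]) door_frame();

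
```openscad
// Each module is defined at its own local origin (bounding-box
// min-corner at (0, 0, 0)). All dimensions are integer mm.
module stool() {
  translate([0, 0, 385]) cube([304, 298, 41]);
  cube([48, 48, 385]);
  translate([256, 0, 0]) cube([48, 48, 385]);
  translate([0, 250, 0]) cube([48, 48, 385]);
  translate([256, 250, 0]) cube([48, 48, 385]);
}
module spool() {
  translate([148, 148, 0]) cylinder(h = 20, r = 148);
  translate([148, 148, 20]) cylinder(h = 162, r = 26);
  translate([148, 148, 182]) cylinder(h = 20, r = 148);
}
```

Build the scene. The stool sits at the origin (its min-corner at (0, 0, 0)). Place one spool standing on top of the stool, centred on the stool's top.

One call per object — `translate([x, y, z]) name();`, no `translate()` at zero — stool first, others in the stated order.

stool();
translate([4, 1, 426]) spool();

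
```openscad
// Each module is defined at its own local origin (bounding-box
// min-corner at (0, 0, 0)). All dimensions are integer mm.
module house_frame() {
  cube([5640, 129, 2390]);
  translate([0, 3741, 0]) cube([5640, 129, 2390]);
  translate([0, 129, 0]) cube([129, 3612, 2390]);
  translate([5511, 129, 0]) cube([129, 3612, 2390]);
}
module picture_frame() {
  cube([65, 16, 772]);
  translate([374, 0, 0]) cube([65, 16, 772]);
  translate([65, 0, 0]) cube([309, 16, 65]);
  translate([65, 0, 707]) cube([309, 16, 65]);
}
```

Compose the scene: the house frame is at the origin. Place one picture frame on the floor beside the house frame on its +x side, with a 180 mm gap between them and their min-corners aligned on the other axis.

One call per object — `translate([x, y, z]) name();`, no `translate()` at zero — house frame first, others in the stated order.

house_frame();
translate([5820, 0, 0]) picture_frame();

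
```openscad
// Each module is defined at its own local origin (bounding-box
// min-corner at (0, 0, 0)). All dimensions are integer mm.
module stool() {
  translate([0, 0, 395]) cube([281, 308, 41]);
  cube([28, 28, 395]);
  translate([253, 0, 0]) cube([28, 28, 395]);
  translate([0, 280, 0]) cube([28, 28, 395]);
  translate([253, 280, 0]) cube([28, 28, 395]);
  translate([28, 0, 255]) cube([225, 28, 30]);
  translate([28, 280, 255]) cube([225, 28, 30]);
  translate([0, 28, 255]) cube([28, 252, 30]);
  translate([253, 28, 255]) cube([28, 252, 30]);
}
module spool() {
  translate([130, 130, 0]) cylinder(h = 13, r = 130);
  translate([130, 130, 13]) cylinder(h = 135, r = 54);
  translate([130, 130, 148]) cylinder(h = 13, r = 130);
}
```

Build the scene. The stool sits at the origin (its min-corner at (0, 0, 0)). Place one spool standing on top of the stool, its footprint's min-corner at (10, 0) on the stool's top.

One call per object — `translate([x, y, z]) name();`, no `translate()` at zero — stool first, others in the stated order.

stool();
translate([10, 0, 436]) spool();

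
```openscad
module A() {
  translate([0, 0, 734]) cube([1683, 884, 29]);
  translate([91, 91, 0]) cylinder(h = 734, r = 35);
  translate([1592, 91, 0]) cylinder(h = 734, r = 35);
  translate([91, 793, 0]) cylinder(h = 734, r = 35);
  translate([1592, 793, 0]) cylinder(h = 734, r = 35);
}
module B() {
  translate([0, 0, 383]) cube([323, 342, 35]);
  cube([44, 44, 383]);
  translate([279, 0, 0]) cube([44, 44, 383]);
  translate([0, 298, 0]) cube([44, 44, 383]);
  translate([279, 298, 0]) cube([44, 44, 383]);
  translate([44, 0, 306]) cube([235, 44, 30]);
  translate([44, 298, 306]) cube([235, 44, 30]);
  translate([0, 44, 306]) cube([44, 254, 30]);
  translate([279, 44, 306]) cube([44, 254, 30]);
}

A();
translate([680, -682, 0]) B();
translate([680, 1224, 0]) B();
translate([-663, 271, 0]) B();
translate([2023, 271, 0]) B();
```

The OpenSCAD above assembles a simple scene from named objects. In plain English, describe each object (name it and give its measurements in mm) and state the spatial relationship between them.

A is a rectangular dining table. The top is 1683×884×29 mm with its upper surface at z = 763 mm. It stands on four round legs of 70 mm diameter, each leg's bounding box inset 56 mm from the nearest pair of top edges, running from the floor to the underside of the top.

B is a four-legged stool. The seat is a 323×342×35 mm slab whose top surface is at z = 418 mm; four square legs, each 44×44 mm in cross-section, run from the floor (z = 0) to the underside of the seat, each flush with a corner of the seat. Four stretchers, 44 mm wide and 30 mm tall, connect adjacent legs with their undersides at z = 306 mm, each running between the inner faces of the legs it joins and aligned with the legs' outer faces on the other axis.

Four stools sit around the table at the −y, +y, −x, +x sides.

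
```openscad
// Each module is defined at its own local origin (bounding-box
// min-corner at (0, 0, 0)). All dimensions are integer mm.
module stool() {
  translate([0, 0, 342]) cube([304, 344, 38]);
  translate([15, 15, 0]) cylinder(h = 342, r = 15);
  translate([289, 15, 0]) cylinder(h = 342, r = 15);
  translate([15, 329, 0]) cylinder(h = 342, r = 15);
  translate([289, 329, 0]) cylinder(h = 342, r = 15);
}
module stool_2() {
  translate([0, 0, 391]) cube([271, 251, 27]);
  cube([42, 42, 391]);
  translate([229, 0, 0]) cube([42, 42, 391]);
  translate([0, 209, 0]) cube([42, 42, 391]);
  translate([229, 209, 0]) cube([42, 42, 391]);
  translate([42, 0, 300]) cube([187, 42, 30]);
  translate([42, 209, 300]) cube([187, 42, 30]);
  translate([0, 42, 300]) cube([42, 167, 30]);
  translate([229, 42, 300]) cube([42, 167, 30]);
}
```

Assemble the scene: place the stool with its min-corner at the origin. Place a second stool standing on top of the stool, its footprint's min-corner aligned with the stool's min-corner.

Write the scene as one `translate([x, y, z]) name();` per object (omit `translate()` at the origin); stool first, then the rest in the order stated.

stool();
translate([0, 0, 380]) stool_2();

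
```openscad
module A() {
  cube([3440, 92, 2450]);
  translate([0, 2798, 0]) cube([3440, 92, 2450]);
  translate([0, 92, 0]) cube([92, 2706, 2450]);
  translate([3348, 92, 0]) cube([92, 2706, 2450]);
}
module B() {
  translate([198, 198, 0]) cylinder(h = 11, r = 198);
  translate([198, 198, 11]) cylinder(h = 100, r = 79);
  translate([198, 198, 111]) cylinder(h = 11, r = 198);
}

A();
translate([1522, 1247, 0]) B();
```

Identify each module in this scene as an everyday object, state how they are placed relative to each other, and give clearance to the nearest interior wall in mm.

Clearances: x = 1430, y = 1155; minimum 1155 mm.

A is a house frame. B is a spool. The spool sits inside the house frame, centred. The clearance to the nearest interior wall is 1155 mm.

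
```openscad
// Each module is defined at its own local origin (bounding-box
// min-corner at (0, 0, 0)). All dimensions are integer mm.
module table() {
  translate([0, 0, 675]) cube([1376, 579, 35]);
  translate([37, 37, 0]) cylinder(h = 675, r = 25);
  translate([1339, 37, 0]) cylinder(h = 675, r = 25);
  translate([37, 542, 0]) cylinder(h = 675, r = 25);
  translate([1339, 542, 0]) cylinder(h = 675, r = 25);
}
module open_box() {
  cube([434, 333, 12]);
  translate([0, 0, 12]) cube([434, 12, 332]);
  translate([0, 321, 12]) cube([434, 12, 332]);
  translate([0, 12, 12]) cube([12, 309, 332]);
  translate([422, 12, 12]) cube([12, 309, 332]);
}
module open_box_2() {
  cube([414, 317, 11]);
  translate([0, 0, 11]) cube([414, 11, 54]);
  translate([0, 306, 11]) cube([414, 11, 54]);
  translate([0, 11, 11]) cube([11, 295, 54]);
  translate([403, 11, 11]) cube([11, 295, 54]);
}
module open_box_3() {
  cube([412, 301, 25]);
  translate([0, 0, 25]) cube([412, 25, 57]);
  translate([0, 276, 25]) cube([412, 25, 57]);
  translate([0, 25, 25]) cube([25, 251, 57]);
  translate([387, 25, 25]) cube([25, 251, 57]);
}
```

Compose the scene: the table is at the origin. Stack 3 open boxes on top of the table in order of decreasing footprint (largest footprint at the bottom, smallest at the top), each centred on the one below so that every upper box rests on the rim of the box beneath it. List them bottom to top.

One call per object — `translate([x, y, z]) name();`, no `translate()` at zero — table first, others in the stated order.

table();
translate([471, 123, 710]) open_box();
translate([481, 131, 1054]) open_box_2();
translate([482, 139, 1119]) open_box_3();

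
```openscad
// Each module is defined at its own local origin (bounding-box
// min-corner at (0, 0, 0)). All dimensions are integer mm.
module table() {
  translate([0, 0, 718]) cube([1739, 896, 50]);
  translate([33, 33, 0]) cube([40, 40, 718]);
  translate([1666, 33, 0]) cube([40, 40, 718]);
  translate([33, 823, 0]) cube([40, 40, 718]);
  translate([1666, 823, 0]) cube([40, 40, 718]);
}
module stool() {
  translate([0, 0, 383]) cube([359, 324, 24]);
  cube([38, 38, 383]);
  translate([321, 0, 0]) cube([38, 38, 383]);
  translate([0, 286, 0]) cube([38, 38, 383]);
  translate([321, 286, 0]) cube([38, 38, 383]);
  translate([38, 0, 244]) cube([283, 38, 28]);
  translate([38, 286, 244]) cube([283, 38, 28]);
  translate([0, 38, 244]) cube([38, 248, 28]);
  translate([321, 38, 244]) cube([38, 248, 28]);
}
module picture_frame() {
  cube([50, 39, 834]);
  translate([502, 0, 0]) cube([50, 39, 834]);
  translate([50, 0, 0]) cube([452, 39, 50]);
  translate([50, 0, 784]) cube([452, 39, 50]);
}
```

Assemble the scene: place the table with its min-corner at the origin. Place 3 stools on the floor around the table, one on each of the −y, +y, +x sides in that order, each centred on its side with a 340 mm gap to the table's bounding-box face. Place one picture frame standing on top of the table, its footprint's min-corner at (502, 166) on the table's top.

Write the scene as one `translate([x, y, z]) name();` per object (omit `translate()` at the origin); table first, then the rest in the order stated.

table();
translate([690, -664, 0]) stool();
translate([690, 1236, 0]) stool();
translate([2079, 286, 0]) stool();
translate([502, 166, 768]) picture_frame();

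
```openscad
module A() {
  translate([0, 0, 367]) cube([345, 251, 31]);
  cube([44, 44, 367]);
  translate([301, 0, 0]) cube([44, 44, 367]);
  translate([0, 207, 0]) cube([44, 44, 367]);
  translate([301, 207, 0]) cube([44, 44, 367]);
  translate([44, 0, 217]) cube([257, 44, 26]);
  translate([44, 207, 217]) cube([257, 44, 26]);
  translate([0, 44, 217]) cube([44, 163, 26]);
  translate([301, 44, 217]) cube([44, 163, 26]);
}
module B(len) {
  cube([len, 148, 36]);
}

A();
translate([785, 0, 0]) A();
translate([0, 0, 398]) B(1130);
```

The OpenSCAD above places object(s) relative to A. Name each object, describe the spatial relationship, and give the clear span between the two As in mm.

A is a stool. B is a beam. A beam spans the tops of two stools. The clear span between the two stools is 440 mm.

Second stool starts at x = 785; first ends at x = 345; clear span = 785 − 345 = 440 mm.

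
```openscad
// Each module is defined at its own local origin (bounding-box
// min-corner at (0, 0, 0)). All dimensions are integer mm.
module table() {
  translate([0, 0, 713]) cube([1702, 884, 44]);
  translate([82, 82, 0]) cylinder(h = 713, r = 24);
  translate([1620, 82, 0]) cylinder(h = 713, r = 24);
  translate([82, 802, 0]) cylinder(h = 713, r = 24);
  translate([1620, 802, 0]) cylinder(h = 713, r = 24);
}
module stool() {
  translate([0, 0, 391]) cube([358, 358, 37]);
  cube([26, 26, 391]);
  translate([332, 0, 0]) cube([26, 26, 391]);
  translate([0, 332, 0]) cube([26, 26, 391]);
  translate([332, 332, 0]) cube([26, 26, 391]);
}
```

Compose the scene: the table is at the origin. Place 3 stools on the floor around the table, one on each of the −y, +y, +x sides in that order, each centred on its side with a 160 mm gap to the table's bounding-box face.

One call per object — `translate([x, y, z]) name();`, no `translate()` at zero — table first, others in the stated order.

table();
translate([672, -518, 0]) stool();
translate([672, 1044, 0]) stool();
translate([1862, 263, 0]) stool();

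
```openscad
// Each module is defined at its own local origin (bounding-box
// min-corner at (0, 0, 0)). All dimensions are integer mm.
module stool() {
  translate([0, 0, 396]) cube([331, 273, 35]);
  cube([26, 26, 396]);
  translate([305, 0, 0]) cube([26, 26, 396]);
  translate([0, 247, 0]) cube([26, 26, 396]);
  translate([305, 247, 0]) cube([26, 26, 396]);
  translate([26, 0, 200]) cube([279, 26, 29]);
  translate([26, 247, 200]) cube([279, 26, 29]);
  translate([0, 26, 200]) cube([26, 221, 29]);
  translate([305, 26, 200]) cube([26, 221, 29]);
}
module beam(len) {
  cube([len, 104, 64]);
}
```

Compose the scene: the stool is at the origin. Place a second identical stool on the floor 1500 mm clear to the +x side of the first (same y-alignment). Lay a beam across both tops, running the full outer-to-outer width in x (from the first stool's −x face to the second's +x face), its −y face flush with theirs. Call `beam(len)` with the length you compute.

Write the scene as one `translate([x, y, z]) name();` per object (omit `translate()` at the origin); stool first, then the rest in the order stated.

stool();
translate([1831, 0, 0]) stool();
translate([0, 0, 431]) beam(2162);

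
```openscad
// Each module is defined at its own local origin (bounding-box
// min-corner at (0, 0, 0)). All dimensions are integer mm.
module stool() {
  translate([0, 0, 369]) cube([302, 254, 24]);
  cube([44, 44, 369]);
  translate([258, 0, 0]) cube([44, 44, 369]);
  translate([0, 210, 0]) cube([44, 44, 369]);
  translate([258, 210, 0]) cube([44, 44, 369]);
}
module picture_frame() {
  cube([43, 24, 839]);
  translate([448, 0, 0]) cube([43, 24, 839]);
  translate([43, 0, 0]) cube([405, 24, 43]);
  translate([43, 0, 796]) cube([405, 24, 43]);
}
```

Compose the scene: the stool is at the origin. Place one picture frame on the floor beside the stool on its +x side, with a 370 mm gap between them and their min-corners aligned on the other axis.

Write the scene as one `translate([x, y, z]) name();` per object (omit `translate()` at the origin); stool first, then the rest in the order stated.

stool();
translate([672, 0, 0]) picture_frame();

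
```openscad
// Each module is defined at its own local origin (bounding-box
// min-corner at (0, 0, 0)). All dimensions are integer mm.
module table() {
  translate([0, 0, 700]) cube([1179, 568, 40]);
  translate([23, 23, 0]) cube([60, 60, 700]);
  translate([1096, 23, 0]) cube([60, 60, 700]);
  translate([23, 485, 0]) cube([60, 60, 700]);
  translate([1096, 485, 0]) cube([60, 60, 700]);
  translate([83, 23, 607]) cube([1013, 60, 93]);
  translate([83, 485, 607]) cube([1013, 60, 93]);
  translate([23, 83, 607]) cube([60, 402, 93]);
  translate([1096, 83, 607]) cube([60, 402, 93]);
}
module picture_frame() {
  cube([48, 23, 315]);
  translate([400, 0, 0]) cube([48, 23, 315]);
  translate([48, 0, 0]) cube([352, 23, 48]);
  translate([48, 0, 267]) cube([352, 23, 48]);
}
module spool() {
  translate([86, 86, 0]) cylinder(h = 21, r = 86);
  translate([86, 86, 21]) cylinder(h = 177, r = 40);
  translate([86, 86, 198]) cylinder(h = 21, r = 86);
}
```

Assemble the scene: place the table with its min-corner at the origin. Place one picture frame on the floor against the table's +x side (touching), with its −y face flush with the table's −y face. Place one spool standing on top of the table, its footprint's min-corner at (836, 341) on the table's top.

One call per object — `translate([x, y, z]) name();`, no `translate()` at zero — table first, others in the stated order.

table();
translate([1179, 0, 0]) picture_frame();
translate([836, 341, 740]) spool();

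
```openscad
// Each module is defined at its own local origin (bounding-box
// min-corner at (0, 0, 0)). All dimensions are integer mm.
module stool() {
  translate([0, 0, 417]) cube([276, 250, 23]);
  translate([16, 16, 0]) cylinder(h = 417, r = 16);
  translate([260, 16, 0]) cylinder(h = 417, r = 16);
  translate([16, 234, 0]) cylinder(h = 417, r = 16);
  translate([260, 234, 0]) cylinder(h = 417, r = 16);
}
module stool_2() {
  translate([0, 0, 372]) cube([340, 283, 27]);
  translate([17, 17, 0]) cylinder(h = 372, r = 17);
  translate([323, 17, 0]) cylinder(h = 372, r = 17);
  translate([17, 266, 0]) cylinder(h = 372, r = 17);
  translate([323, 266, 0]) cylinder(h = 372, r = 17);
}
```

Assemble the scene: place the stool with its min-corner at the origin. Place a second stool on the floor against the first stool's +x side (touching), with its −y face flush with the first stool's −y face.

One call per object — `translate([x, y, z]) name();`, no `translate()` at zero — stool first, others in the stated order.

stool();
translate([276, 0, 0]) stool_2();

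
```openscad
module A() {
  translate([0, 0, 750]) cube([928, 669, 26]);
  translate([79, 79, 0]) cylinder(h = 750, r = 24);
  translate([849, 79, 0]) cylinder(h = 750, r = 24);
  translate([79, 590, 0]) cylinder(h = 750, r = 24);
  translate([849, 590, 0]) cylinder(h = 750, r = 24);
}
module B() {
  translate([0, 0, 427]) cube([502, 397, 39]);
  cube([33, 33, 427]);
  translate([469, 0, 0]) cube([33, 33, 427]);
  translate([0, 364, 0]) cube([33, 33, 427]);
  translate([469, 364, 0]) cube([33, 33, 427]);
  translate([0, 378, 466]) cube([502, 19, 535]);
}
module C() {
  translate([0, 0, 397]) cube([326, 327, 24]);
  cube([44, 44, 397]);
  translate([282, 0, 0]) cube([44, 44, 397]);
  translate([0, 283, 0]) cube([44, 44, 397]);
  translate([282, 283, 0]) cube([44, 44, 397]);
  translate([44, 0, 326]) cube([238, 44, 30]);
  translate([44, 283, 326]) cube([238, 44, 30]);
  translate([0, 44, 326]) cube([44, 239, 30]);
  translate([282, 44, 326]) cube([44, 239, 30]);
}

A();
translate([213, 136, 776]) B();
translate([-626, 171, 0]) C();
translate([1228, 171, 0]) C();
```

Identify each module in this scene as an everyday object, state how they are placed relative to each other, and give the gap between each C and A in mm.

A is a table. B is a chair. C is a stool. The chair is on top of the table, centred. Two stools sit around the table at the −x, +x sides. The gap between each stool and the table is 300 mm.

Each stool's nearest face is 300 mm from the table's bounding box.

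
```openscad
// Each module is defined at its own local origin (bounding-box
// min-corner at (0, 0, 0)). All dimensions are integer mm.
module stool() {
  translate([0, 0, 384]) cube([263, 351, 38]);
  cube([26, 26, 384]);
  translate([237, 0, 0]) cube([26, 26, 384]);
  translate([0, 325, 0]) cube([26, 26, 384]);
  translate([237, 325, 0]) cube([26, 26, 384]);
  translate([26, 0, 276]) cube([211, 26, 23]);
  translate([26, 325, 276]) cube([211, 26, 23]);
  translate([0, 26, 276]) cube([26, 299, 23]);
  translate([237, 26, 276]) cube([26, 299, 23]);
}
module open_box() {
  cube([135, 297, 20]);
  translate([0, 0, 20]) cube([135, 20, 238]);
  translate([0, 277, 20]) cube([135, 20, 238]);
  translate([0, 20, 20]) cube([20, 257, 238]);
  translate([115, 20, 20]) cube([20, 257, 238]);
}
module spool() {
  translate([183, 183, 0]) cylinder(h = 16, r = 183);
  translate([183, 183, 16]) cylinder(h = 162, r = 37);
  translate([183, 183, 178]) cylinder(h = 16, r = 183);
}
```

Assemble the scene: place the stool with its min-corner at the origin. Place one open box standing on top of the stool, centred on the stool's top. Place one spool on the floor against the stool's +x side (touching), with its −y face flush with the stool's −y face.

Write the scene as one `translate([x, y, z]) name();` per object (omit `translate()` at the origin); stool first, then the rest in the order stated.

stool();
translate([64, 27, 422]) open_box();
translate([263, 0, 0]) spool();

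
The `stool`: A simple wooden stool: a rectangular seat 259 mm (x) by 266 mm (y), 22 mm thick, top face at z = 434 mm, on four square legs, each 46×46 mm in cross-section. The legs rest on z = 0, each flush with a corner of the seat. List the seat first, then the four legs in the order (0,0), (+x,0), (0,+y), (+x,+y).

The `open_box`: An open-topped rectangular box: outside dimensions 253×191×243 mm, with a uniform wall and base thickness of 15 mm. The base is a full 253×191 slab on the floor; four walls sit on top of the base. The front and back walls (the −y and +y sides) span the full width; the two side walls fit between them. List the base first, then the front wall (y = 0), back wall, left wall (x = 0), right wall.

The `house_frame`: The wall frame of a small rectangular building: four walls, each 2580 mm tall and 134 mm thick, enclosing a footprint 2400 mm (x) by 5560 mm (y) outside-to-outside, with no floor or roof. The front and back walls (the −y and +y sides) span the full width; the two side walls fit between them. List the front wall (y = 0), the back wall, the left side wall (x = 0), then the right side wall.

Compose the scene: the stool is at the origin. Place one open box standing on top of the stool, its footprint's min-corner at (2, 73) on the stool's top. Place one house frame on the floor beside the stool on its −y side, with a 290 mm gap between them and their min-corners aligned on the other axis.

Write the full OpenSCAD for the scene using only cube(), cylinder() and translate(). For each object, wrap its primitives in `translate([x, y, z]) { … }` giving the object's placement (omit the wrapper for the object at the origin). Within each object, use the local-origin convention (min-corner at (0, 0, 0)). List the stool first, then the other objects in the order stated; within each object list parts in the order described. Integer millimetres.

translate([0, 0, 412]) cube([259, 266, 22]);
cube([46, 46, 412]);
translate([213, 0, 0]) cube([46, 46, 412]);
translate([0, 220, 0]) cube([46, 46, 412]);
translate([213, 220, 0]) cube([46, 46, 412]);
translate([2, 73, 434]) {
  cube([253, 191, 15]);
  translate([0, 0, 15]) cube([253, 15, 228]);
  translate([0, 176, 15]) cube([253, 15, 228]);
  translate([0, 15, 15]) cube([15, 161, 228]);
  translate([238, 15, 15]) cube([15, 161, 228]);
}
translate([0, -5850, 0]) {
  cube([2400, 134, 2580]);
  translate([0, 5426, 0]) cube([2400, 134, 2580]);
  translate([0, 134, 0]) cube([134, 5292, 2580]);
  translate([2266, 134, 0]) cube([134, 5292, 2580]);
}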